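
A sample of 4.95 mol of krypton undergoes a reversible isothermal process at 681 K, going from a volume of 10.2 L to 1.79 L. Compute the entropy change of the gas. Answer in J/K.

For an isothermal ideal gas ΔS_gas = nR ln(V₂/V₁) = 4.95 × 8.314 × ln(1.79/10.2) = -71.6 J/K.

ΔS_gas = -71.6 J/K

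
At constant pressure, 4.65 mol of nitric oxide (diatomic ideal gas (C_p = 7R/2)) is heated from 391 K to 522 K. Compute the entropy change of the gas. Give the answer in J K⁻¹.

ΔS = 39.1 J/K

At constant pressure, ΔS = nC_p ln(T₂/T₁) with C_p = 7R/2 = 29.1 J mol⁻¹ K⁻¹.
ΔS = 4.65 × 29.1 × ln(522/391) = 39.1 J/K.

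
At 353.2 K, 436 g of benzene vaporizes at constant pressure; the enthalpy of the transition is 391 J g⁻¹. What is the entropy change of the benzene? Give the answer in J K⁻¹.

ΔS = 483 J/K

Heat absorbed by the substance: Q = mL = 436 × 391 = 170476 J.
At constant T, ΔS = Q_rev/T = 170476 / 353.2 = 483 J/K.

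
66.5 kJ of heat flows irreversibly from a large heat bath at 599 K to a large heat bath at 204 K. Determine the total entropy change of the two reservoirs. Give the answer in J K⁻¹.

ΔS_total = 215 J/K

ΔS_hot = −Q/T_H = −66500/599 = -111 J/K and ΔS_cold = +Q/T_C = 66500/204 = 326 J/K.
ΔS_total = -111 + 326 = 215 J/K, positive as the second law requires.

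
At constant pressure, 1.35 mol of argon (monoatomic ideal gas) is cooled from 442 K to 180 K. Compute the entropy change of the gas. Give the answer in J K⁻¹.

At constant pressure, ΔS = nC_p ln(T₂/T₁) with C_p = 5R/2 = 20.79 J mol⁻¹ K⁻¹.
ΔS = 1.35 × 20.79 × ln(180/442) = -25.2 J/K.

ΔS = -25.2 J/K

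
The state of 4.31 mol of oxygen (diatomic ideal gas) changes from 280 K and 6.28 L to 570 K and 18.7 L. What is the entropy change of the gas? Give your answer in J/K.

Entropy is a state function: ΔS = nC_V ln(T₂/T₁) + nR ln(V₂/V₁), with C_V = 5R/2 = 20.79 J mol⁻¹ K⁻¹ for a diatomic ideal gas.
ΔS = 4.31 × [20.79 × ln(570/280) + 8.314 × ln(18.7/6.28)] = 103 J/K.

ΔS = 103 J/K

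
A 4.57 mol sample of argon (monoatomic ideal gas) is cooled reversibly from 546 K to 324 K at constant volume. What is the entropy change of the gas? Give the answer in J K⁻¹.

ΔS = -29.7 J/K

At constant volume, ΔS = nC_V ln(T₂/T₁) with C_V = 3R/2 = 12.47 J mol⁻¹ K⁻¹.
ΔS = 4.57 × 12.47 × ln(324/546) = -29.7 J/K.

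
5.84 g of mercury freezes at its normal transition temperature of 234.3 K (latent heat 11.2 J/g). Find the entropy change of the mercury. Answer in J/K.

ΔS = -0.279 J/K

Heat released by the substance: Q = −mL = −5.84 × 11.2 = −65.408 J.
At constant T, ΔS = Q_rev/T = −65.408 / 234.3 = -0.279 J/K.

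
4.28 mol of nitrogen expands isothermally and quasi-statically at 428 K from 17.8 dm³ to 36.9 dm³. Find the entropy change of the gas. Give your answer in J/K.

ΔS_gas = 25.9 J/K

For an isothermal ideal gas ΔS_gas = nR ln(V₂/V₁) = 4.28 × 8.314 × ln(36.9/17.8) = 25.9 J/K.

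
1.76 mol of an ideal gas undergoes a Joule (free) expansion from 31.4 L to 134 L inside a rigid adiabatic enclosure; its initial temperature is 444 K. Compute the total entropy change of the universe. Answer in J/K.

ΔS_universe = 21.2 J/K

No heat is exchanged and no work is done, so the ideal-gas temperature stays constant.
Entropy is a state function; using a reversible isothermal path, ΔS_gas = nR ln(V₂/V₁) = 1.76 × 8.314 × ln(134/31.4) = 21.2 J/K.
The insulated surroundings exchange no heat, so ΔS_surr = 0 and ΔS_universe = ΔS_gas.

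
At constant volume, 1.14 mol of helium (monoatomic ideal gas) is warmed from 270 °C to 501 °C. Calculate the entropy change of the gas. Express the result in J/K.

ΔS = 5.04 J/K

In kelvin: T₁ = 543.15 K, T₂ = 774.15 K. At constant volume, ΔS = nC_V ln(T₂/T₁) with C_V = 3R/2 = 12.47 J mol⁻¹ K⁻¹.
ΔS = 1.14 × 12.47 × ln(774.15/543.15) = 5.04 J/K.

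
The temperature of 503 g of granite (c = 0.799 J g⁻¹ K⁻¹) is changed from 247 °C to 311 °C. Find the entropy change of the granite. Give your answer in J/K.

ΔS = 46.6 J/K

In kelvin: T₁ = 520.15 K, T₂ = 584.15 K. ΔS = ∫dQ_rev/T = m c ln(T₂/T₁) = 503 × 0.799 × ln(584.15/520.15) = 46.6 J/K.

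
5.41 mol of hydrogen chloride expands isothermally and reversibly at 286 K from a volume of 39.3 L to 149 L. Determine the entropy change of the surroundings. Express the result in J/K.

For an isothermal ideal gas ΔS_gas = nR ln(V₂/V₁) = 5.41 × 8.314 × ln(149/39.3) = 59.9 J/K.
The process is reversible, so ΔS_surr = −ΔS_gas = -59.9 J/K and ΔS_universe = 0.

ΔS_surr = -59.9 J/K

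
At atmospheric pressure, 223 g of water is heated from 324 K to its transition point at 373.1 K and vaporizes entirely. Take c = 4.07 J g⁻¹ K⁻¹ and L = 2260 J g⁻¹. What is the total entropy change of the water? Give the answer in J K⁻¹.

Warming step: ΔS₁ = m c ln(T_tr/T_i) = 223 × 4.07 × ln(373.1/324) = 128.1 J/K.
Phase change: ΔS₂ = +mL/T_tr = 223 × 2260 / 373.1 = 1351 J/K.
ΔS_total = (128.1) + (1351) = 1480 J/K.

ΔS = 1480 J/K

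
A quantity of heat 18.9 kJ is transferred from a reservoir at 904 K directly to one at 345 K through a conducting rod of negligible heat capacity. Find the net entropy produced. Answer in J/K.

ΔS_total = 33.9 J/K

ΔS_hot = −Q/T_H = −18900/904 = -20.91 J/K and ΔS_cold = +Q/T_C = 18900/345 = 54.78 J/K.
ΔS_total = -20.91 + 54.78 = 33.9 J/K, positive as the second law requires.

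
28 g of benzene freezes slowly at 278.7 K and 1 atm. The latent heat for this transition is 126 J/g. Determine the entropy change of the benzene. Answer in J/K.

Heat released by the substance: Q = −mL = −28 × 126 = −3528 J.
At constant T, ΔS = Q_rev/T = −3528 / 278.7 = -12.7 J/K.

ΔS = -12.7 J/K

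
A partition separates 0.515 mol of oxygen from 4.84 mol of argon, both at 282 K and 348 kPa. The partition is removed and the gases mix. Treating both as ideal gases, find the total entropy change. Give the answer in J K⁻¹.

Mole fractions: x_A = 0.515/5.35 = 0.0962, x_B = 0.904.
ΔS_mix = −R(n_A ln x_A + n_B ln x_B) = −8.314 × (0.515 ln 0.0962 + 4.84 ln 0.904) = 14.1 J/K.

ΔS_mix = 14.1 J/K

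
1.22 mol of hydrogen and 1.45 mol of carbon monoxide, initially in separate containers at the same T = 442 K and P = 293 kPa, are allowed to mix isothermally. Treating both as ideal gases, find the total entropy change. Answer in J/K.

Mole fractions: x_A = 1.22/2.67 = 0.457, x_B = 0.543.
ΔS_mix = −R(n_A ln x_A + n_B ln x_B) = −8.314 × (1.22 ln 0.457 + 1.45 ln 0.543) = 15.3 J/K.

ΔS_mix = 15.3 J/K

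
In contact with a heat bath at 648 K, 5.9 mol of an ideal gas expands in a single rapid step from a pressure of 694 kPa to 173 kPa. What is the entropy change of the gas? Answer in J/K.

ΔS_gas = 68.1 J/K

Entropy is a state function, so ΔS_gas depends only on the end states.
For an isothermal ideal gas ΔS_gas = nR ln(P₁/P₂) = 5.9 × 8.314 × ln(694/173) = 68.1 J/K.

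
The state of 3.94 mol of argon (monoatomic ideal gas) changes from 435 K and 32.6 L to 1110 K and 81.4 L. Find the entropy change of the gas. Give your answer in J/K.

ΔS = 76 J/K

Entropy is a state function: ΔS = nC_V ln(T₂/T₁) + nR ln(V₂/V₁), with C_V = 3R/2 = 12.47 J mol⁻¹ K⁻¹ for a monoatomic ideal gas.
ΔS = 3.94 × [12.47 × ln(1110/435) + 8.314 × ln(81.4/32.6)] = 76 J/K.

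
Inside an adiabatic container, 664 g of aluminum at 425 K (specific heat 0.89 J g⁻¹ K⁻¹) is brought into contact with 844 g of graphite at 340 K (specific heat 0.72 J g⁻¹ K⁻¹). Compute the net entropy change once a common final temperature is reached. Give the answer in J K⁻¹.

ΔS_total = 7.45 J/K

Energy balance: T_f = (m₁c₁T₁ + m₂c₂T₂)/(m₁c₁ + m₂c₂) = 381.91 K.
ΔS₁ = m₁c₁ ln(T_f/T₁) = 590.96 × ln(381.91/425) = -63.18 J/K.
ΔS₂ = m₂c₂ ln(T_f/T₂) = 607.68 × ln(381.91/340) = 70.63 J/K.
ΔS_total = -63.18 + 70.63 = 7.45 J/K.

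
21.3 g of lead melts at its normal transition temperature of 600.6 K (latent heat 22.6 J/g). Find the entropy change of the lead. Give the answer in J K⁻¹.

ΔS = 0.801 J/K

Heat absorbed by the substance: Q = mL = 21.3 × 22.6 = 481.38 J.
At constant T, ΔS = Q_rev/T = 481.38 / 600.6 = 0.801 J/K.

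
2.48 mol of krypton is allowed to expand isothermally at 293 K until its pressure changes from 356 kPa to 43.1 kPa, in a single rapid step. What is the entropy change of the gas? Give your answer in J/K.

Entropy is a state function, so ΔS_gas depends only on the end states.
For an isothermal ideal gas ΔS_gas = nR ln(P₁/P₂) = 2.48 × 8.314 × ln(356/43.1) = 43.5 J/K.

ΔS_gas = 43.5 J/K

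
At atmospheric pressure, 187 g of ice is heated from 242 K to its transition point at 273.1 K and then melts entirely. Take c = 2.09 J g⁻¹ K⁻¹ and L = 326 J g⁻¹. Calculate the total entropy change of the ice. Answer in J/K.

ΔS = 270 J/K

Warming step: ΔS₁ = m c ln(T_tr/T_i) = 187 × 2.09 × ln(273.1/242) = 47.25 J/K.
Phase change: ΔS₂ = +mL/T_tr = 187 × 326 / 273.1 = 223.2 J/K.
ΔS_total = (47.25) + (223.2) = 270 J/K.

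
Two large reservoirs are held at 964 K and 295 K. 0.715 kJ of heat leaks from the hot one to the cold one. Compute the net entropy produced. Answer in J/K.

ΔS_hot = −Q/T_H = −715/964 = -0.7417 J/K and ΔS_cold = +Q/T_C = 715/295 = 2.424 J/K.
ΔS_total = -0.7417 + 2.424 = 1.68 J/K, positive as the second law requires.

ΔS_total = 1.68 J/K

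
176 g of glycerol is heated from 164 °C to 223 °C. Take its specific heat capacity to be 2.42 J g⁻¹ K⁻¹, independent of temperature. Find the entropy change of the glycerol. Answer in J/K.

In kelvin: T₁ = 437.15 K, T₂ = 496.15 K. ΔS = ∫dQ_rev/T = m c ln(T₂/T₁) = 176 × 2.42 × ln(496.15/437.15) = 53.9 J/K.

ΔS = 53.9 J/K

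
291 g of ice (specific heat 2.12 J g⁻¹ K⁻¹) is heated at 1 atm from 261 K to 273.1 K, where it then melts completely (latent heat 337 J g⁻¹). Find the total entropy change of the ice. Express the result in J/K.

ΔS = 387 J/K

Warming step: ΔS₁ = m c ln(T_tr/T_i) = 291 × 2.12 × ln(273.1/261) = 27.96 J/K.
Phase change: ΔS₂ = +mL/T_tr = 291 × 337 / 273.1 = 359.1 J/K.
ΔS_total = (27.96) + (359.1) = 387 J/K.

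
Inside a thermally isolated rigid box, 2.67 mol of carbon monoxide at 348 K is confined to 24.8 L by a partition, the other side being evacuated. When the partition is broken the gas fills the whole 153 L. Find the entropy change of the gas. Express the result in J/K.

ΔS_gas = 40.4 J/K

For an ideal gas in free expansion Q = 0 and W = 0, so T is unchanged.
Entropy is a state function; using a reversible isothermal path, ΔS_gas = nR ln(V₂/V₁) = 2.67 × 8.314 × ln(153/24.8) = 40.4 J/K.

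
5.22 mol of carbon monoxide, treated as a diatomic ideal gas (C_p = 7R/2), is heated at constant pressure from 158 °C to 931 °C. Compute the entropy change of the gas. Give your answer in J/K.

In kelvin: T₁ = 431.15 K, T₂ = 1204.15 K. At constant pressure, ΔS = nC_p ln(T₂/T₁) with C_p = 7R/2 = 29.1 J mol⁻¹ K⁻¹.
ΔS = 5.22 × 29.1 × ln(1204.15/431.15) = 156 J/K.

ΔS = 156 J/K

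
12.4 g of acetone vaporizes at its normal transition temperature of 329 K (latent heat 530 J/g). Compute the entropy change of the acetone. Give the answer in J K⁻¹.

Heat absorbed by the substance: Q = mL = 12.4 × 530 = 6572 J.
At constant T, ΔS = Q_rev/T = 6572 / 329 = 20 J/K.

ΔS = 20 J/K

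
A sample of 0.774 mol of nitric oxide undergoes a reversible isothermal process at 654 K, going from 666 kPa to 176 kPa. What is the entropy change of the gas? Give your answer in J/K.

For an isothermal ideal gas ΔS_gas = nR ln(P₁/P₂) = 0.774 × 8.314 × ln(666/176) = 8.56 J/K.

ΔS_gas = 8.56 J/K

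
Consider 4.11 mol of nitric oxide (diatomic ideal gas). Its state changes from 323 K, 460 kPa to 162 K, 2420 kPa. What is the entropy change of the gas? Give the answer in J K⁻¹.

ΔS = nC_p ln(T₂/T₁) − nR ln(P₂/P₁), with C_p = 7R/2 = 29.1 J mol⁻¹ K⁻¹ for a diatomic ideal gas.
ΔS = 4.11 × [29.1 × ln(162/323) − 8.314 × ln(2420/460)] = -139 J/K.

ΔS = -139 J/K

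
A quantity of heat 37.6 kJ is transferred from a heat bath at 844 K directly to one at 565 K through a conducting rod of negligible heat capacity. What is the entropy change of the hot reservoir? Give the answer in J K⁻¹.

The hot reservoir loses heat Q, so ΔS_hot = −Q/T_H = −37600/844 = -44.5 J/K.

ΔS_hot = -44.5 J/K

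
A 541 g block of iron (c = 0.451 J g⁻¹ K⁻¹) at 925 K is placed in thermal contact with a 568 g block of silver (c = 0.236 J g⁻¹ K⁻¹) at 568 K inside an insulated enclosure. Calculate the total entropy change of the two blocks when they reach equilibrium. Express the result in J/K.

ΔS_total = 9.74 J/K

Energy balance: T_f = (m₁c₁T₁ + m₂c₂T₂)/(m₁c₁ + m₂c₂) = 798.41 K.
ΔS₁ = m₁c₁ ln(T_f/T₁) = 243.991 × ln(798.41/925) = -35.908 J/K.
ΔS₂ = m₂c₂ ln(T_f/T₂) = 134.048 × ln(798.41/568) = 45.644 J/K.
ΔS_total = -35.908 + 45.644 = 9.74 J/K.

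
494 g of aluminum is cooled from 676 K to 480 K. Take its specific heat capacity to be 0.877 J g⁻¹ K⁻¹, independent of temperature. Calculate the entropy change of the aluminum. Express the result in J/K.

ΔS = ∫dQ_rev/T = m c ln(T₂/T₁) = 494 × 0.877 × ln(480/676) = -148 J/K.

ΔS = -148 J/K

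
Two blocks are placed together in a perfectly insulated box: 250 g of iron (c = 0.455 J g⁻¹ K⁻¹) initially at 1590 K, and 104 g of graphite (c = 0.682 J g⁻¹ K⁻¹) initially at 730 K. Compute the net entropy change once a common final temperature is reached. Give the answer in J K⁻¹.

Energy balance: T_f = (m₁c₁T₁ + m₂c₂T₂)/(m₁c₁ + m₂c₂) = 1259.7 K.
ΔS₁ = m₁c₁ ln(T_f/T₁) = 113.75 × ln(1259.7/1590) = -26.49 J/K.
ΔS₂ = m₂c₂ ln(T_f/T₂) = 70.928 × ln(1259.7/730) = 38.7 J/K.
ΔS_total = -26.49 + 38.7 = 12.2 J/K.

ΔS_total = 12.2 J/K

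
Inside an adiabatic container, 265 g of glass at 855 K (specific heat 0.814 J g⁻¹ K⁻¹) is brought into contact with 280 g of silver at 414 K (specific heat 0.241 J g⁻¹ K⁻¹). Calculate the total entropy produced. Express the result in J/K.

Energy balance: T_f = (m₁c₁T₁ + m₂c₂T₂)/(m₁c₁ + m₂c₂) = 749.92 K.
ΔS₁ = m₁c₁ ln(T_f/T₁) = 215.71 × ln(749.92/855) = -28.29 J/K.
ΔS₂ = m₂c₂ ln(T_f/T₂) = 67.48 × ln(749.92/414) = 40.09 J/K.
ΔS_total = -28.29 + 40.09 = 11.8 J/K.

ΔS_total = 11.8 J/K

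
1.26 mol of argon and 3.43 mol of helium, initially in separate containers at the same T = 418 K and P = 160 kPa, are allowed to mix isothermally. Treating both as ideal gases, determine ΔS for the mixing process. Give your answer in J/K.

ΔS_mix = 22.7 J/K

Mole fractions: x_A = 1.26/4.69 = 0.269, x_B = 0.731.
ΔS_mix = −R(n_A ln x_A + n_B ln x_B) = −8.314 × (1.26 ln 0.269 + 3.43 ln 0.731) = 22.7 J/K.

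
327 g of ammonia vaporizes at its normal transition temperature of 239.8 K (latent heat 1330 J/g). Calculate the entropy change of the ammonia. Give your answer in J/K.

ΔS = 1810 J/K

Heat absorbed by the substance: Q = mL = 327 × 1330 = 434910 J.
At constant T, ΔS = Q_rev/T = 434910 / 239.8 = 1810 J/K.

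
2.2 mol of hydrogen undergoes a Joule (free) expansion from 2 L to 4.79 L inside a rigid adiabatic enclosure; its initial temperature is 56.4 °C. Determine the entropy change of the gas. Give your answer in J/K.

For an ideal gas in free expansion Q = 0 and W = 0, so T is unchanged.
Entropy is a state function; using a reversible isothermal path, ΔS_gas = nR ln(V₂/V₁) = 2.2 × 8.314 × ln(4.79/2) = 16 J/K.

ΔS_gas = 16 J/K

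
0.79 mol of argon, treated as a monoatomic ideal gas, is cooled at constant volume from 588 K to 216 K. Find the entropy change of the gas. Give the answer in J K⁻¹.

ΔS = -9.87 J/K

At constant volume, ΔS = nC_V ln(T₂/T₁) with C_V = 3R/2 = 12.47 J mol⁻¹ K⁻¹.
ΔS = 0.79 × 12.47 × ln(216/588) = -9.87 J/K.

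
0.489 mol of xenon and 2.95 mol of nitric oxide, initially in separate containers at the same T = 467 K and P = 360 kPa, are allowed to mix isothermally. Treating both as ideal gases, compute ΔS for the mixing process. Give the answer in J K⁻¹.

Mole fractions: x_A = 0.489/3.44 = 0.142, x_B = 0.858.
ΔS_mix = −R(n_A ln x_A + n_B ln x_B) = −8.314 × (0.489 ln 0.142 + 2.95 ln 0.858) = 11.7 J/K.

ΔS_mix = 11.7 J/K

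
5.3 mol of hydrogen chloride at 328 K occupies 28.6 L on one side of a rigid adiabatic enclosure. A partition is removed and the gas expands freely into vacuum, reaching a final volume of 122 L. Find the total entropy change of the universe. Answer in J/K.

ΔS_universe = 63.9 J/K

For an ideal gas in free expansion Q = 0 and W = 0, so T is unchanged.
Entropy is a state function; using a reversible isothermal path, ΔS_gas = nR ln(V₂/V₁) = 5.3 × 8.314 × ln(122/28.6) = 63.9 J/K.
The insulated surroundings exchange no heat, so ΔS_surr = 0 and ΔS_universe = ΔS_gas.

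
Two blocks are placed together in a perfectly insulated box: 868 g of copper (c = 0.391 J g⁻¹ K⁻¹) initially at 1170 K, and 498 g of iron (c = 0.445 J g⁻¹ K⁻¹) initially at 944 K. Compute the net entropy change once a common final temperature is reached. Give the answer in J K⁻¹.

Energy balance: T_f = (m₁c₁T₁ + m₂c₂T₂)/(m₁c₁ + m₂c₂) = 1080.7 K.
ΔS₁ = m₁c₁ ln(T_f/T₁) = 339.388 × ln(1080.7/1170) = -26.938 J/K.
ΔS₂ = m₂c₂ ln(T_f/T₂) = 221.61 × ln(1080.7/944) = 29.975 J/K.
ΔS_total = -26.938 + 29.975 = 3.04 J/K.

ΔS_total = 3.04 J/K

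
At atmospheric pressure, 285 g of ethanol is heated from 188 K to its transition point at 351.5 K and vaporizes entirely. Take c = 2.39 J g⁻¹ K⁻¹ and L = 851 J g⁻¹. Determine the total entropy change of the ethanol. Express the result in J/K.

Warming step: ΔS₁ = m c ln(T_tr/T_i) = 285 × 2.39 × ln(351.5/188) = 426.2 J/K.
Phase change: ΔS₂ = +mL/T_tr = 285 × 851 / 351.5 = 690 J/K.
ΔS_total = (426.2) + (690) = 1120 J/K.

ΔS = 1120 J/K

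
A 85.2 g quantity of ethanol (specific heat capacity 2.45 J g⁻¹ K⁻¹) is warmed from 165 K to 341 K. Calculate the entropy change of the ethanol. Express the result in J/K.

ΔS = 152 J/K

ΔS = ∫dQ_rev/T = m c ln(T₂/T₁) = 85.2 × 2.45 × ln(341/165) = 152 J/K.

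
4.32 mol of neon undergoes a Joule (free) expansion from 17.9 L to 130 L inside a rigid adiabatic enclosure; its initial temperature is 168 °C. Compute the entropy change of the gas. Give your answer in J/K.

No heat is exchanged and no work is done, so the ideal-gas temperature stays constant.
Entropy is a state function; using a reversible isothermal path, ΔS_gas = nR ln(V₂/V₁) = 4.32 × 8.314 × ln(130/17.9) = 71.2 J/K.

ΔS_gas = 71.2 J/K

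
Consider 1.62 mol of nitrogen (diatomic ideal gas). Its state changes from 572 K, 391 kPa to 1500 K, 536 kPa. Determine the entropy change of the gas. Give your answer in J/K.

ΔS = nC_p ln(T₂/T₁) − nR ln(P₂/P₁), with C_p = 7R/2 = 29.1 J mol⁻¹ K⁻¹ for a diatomic ideal gas.
ΔS = 1.62 × [29.1 × ln(1500/572) − 8.314 × ln(536/391)] = 41.2 J/K.

ΔS = 41.2 J/K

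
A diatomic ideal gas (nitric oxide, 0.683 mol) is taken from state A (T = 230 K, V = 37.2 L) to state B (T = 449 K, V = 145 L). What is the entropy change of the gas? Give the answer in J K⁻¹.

Entropy is a state function: ΔS = nC_V ln(T₂/T₁) + nR ln(V₂/V₁), with C_V = 5R/2 = 20.79 J mol⁻¹ K⁻¹ for a diatomic ideal gas.
ΔS = 0.683 × [20.79 × ln(449/230) + 8.314 × ln(145/37.2)] = 17.2 J/K.

ΔS = 17.2 J/K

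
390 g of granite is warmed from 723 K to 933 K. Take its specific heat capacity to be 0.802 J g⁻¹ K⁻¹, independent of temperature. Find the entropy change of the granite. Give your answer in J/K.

ΔS = ∫dQ_rev/T = m c ln(T₂/T₁) = 390 × 0.802 × ln(933/723) = 79.8 J/K.

ΔS = 79.8 J/K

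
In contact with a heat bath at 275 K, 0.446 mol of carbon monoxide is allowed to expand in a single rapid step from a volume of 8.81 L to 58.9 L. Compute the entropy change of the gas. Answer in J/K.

ΔS_gas = 7.05 J/K

Entropy is a state function, so ΔS_gas depends only on the end states.
For an isothermal ideal gas ΔS_gas = nR ln(V₂/V₁) = 0.446 × 8.314 × ln(58.9/8.81) = 7.05 J/K.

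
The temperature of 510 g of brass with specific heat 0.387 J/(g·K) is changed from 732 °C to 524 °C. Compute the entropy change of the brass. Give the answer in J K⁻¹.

ΔS = -45.8 J/K

In kelvin: T₁ = 1005.15 K, T₂ = 797.15 K. ΔS = ∫dQ_rev/T = m c ln(T₂/T₁) = 510 × 0.387 × ln(797.15/1005.15) = -45.8 J/K.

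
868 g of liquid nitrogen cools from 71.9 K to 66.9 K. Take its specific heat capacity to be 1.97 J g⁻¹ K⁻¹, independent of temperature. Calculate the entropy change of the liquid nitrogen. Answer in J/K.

ΔS = ∫dQ_rev/T = m c ln(T₂/T₁) = 868 × 1.97 × ln(66.9/71.9) = -123 J/K.

ΔS = -123 J/K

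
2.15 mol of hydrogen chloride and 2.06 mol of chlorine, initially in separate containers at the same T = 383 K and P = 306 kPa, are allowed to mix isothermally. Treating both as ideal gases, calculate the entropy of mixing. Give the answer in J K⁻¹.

ΔS_mix = 24.3 J/K

Mole fractions: x_A = 2.15/4.21 = 0.511, x_B = 0.489.
ΔS_mix = −R(n_A ln x_A + n_B ln x_B) = −8.314 × (2.15 ln 0.511 + 2.06 ln 0.489) = 24.3 J/K.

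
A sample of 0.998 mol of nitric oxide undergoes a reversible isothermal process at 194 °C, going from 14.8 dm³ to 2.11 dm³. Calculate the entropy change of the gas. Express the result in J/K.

ΔS_gas = -16.2 J/K

For an isothermal ideal gas ΔS_gas = nR ln(V₂/V₁) = 0.998 × 8.314 × ln(2.11/14.8) = -16.2 J/K.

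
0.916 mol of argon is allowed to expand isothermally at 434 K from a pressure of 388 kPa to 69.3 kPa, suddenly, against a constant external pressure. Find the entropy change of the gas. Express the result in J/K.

Entropy is a state function, so ΔS_gas depends only on the end states.
For an isothermal ideal gas ΔS_gas = nR ln(P₁/P₂) = 0.916 × 8.314 × ln(388/69.3) = 13.1 J/K.

ΔS_gas = 13.1 J/K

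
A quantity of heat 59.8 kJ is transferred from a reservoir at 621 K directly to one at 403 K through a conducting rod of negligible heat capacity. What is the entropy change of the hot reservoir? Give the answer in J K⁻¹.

The hot reservoir loses heat Q, so ΔS_hot = −Q/T_H = −59800/621 = -96.3 J/K.

ΔS_hot = -96.3 J/K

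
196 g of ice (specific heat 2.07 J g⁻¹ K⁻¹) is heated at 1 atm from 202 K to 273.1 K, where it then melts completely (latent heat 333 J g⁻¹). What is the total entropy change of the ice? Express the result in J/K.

Warming step: ΔS₁ = m c ln(T_tr/T_i) = 196 × 2.07 × ln(273.1/202) = 122.4 J/K.
Phase change: ΔS₂ = +mL/T_tr = 196 × 333 / 273.1 = 239 J/K.
ΔS_total = (122.4) + (239) = 361 J/K.

ΔS = 361 J/K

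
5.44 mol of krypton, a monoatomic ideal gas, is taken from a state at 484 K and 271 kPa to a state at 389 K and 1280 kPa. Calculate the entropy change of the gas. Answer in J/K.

ΔS = nC_p ln(T₂/T₁) − nR ln(P₂/P₁), with C_p = 5R/2 = 20.79 J mol⁻¹ K⁻¹ for a monoatomic ideal gas.
ΔS = 5.44 × [20.79 × ln(389/484) − 8.314 × ln(1280/271)] = -94.9 J/K.

ΔS = -94.9 J/K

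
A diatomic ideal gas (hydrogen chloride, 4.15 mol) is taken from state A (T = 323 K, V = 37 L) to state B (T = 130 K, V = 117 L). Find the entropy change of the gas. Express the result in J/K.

ΔS = -38.8 J/K

Entropy is a state function: ΔS = nC_V ln(T₂/T₁) + nR ln(V₂/V₁), with C_V = 5R/2 = 20.79 J mol⁻¹ K⁻¹ for a diatomic ideal gas.
ΔS = 4.15 × [20.79 × ln(130/323) + 8.314 × ln(117/37)] = -38.8 J/K.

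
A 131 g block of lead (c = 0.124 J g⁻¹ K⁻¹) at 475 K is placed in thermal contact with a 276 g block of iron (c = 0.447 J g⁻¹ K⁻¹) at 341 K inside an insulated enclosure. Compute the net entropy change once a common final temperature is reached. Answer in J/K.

Energy balance: T_f = (m₁c₁T₁ + m₂c₂T₂)/(m₁c₁ + m₂c₂) = 356.59 K.
ΔS₁ = m₁c₁ ln(T_f/T₁) = 16.244 × ln(356.59/475) = -4.6576 J/K.
ΔS₂ = m₂c₂ ln(T_f/T₂) = 123.372 × ln(356.59/341) = 5.5154 J/K.
ΔS_total = -4.6576 + 5.5154 = 0.858 J/K.

ΔS_total = 0.858 J/K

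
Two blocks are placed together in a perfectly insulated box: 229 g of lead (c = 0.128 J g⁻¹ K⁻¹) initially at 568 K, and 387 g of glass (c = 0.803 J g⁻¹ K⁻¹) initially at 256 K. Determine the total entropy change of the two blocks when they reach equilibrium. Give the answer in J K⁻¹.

ΔS_total = 10.6 J/K

Energy balance: T_f = (m₁c₁T₁ + m₂c₂T₂)/(m₁c₁ + m₂c₂) = 282.89 K.
ΔS₁ = m₁c₁ ln(T_f/T₁) = 29.312 × ln(282.89/568) = -20.43 J/K.
ΔS₂ = m₂c₂ ln(T_f/T₂) = 310.761 × ln(282.89/256) = 31.04 J/K.
ΔS_total = -20.43 + 31.04 = 10.6 J/K.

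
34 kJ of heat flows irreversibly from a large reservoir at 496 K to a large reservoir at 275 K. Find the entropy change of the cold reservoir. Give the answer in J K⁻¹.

ΔS_cold = 124 J/K

The cold reservoir gains heat Q, so ΔS_cold = +Q/T_C = 34000/275 = 124 J/K.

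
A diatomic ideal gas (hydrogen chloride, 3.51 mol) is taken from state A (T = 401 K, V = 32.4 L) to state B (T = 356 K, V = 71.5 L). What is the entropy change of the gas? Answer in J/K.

Entropy is a state function: ΔS = nC_V ln(T₂/T₁) + nR ln(V₂/V₁), with C_V = 5R/2 = 20.79 J mol⁻¹ K⁻¹ for a diatomic ideal gas.
ΔS = 3.51 × [20.79 × ln(356/401) + 8.314 × ln(71.5/32.4)] = 14.4 J/K.

ΔS = 14.4 J/K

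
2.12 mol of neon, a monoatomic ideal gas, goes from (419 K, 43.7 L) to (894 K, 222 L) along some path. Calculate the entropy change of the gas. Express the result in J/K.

ΔS = 48.7 J/K

Entropy is a state function: ΔS = nC_V ln(T₂/T₁) + nR ln(V₂/V₁), with C_V = 3R/2 = 12.47 J mol⁻¹ K⁻¹ for a monoatomic ideal gas.
ΔS = 2.12 × [12.47 × ln(894/419) + 8.314 × ln(222/43.7)] = 48.7 J/K.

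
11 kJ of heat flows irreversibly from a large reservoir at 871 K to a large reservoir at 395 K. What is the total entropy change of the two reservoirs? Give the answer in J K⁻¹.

ΔS_hot = −Q/T_H = −11000/871 = -12.63 J/K and ΔS_cold = +Q/T_C = 11000/395 = 27.85 J/K.
ΔS_total = -12.63 + 27.85 = 15.2 J/K, positive as the second law requires.

ΔS_total = 15.2 J/K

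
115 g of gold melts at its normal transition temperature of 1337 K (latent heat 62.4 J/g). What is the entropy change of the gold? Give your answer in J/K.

Heat absorbed by the substance: Q = mL = 115 × 62.4 = 7176 J.
At constant T, ΔS = Q_rev/T = 7176 / 1337 = 5.37 J/K.

ΔS = 5.37 J/K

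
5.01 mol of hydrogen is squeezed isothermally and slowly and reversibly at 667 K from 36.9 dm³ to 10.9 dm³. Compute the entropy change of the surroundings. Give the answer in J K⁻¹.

ΔS_surr = 50.8 J/K

For an isothermal ideal gas ΔS_gas = nR ln(V₂/V₁) = 5.01 × 8.314 × ln(10.9/36.9) = -50.8 J/K.
The process is reversible, so ΔS_surr = −ΔS_gas = 50.8 J/K and ΔS_universe = 0.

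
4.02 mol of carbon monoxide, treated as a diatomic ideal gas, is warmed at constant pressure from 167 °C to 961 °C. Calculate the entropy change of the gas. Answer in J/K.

In kelvin: T₁ = 440.15 K, T₂ = 1234.15 K. At constant pressure, ΔS = nC_p ln(T₂/T₁) with C_p = 7R/2 = 29.1 J mol⁻¹ K⁻¹.
ΔS = 4.02 × 29.1 × ln(1234.15/440.15) = 121 J/K.

ΔS = 121 J/K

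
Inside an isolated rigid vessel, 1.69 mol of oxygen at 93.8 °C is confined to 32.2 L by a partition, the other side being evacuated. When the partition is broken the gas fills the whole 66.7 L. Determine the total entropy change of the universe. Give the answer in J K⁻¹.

ΔS_universe = 10.2 J/K

No heat is exchanged and no work is done, so the ideal-gas temperature stays constant.
Entropy is a state function; using a reversible isothermal path, ΔS_gas = nR ln(V₂/V₁) = 1.69 × 8.314 × ln(66.7/32.2) = 10.2 J/K.
The insulated surroundings exchange no heat, so ΔS_surr = 0 and ΔS_universe = ΔS_gas.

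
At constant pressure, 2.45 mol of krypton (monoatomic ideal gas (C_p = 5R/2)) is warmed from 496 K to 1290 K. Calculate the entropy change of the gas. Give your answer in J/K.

At constant pressure, ΔS = nC_p ln(T₂/T₁) with C_p = 5R/2 = 20.79 J mol⁻¹ K⁻¹.
ΔS = 2.45 × 20.79 × ln(1290/496) = 48.7 J/K.

ΔS = 48.7 J/K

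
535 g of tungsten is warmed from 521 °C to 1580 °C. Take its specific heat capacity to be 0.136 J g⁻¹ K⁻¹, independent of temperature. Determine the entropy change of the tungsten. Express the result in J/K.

ΔS = 61.7 J/K

In kelvin: T₁ = 794.15 K, T₂ = 1853.15 K. ΔS = ∫dQ_rev/T = m c ln(T₂/T₁) = 535 × 0.136 × ln(1853.15/794.15) = 61.7 J/K.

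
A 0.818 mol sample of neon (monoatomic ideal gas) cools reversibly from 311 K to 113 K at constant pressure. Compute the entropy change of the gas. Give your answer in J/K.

At constant pressure, ΔS = nC_p ln(T₂/T₁) with C_p = 5R/2 = 20.79 J mol⁻¹ K⁻¹.
ΔS = 0.818 × 20.79 × ln(113/311) = -17.2 J/K.

ΔS = -17.2 J/K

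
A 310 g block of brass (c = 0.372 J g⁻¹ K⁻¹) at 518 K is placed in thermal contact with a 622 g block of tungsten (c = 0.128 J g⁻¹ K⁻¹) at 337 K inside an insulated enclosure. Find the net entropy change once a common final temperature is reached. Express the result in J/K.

ΔS_total = 4.21 J/K

Energy balance: T_f = (m₁c₁T₁ + m₂c₂T₂)/(m₁c₁ + m₂c₂) = 444.08 K.
ΔS₁ = m₁c₁ ln(T_f/T₁) = 115.32 × ln(444.08/518) = -17.76 J/K.
ΔS₂ = m₂c₂ ln(T_f/T₂) = 79.616 × ln(444.08/337) = 21.97 J/K.
ΔS_total = -17.76 + 21.97 = 4.21 J/K.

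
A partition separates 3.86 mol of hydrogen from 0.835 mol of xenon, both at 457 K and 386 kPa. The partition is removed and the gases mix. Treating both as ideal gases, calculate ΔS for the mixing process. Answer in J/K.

Mole fractions: x_A = 3.86/4.7 = 0.822, x_B = 0.178.
ΔS_mix = −R(n_A ln x_A + n_B ln x_B) = −8.314 × (3.86 ln 0.822 + 0.835 ln 0.178) = 18.3 J/K.

ΔS_mix = 18.3 J/K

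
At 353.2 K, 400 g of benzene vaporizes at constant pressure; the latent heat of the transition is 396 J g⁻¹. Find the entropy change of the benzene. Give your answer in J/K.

ΔS = 448 J/K

Heat absorbed by the substance: Q = mL = 400 × 396 = 158400 J.
At constant T, ΔS = Q_rev/T = 158400 / 353.2 = 448 J/K.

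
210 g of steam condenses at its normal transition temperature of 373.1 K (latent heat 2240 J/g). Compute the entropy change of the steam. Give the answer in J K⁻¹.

Heat released by the substance: Q = −mL = −210 × 2240 = −470400 J.
At constant T, ΔS = Q_rev/T = −470400 / 373.1 = -1260 J/K.

ΔS = -1260 J/K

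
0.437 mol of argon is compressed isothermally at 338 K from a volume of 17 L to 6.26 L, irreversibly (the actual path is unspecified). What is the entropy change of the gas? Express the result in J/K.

ΔS_gas = -3.63 J/K

Entropy is a state function, so ΔS_gas depends only on the end states.
For an isothermal ideal gas ΔS_gas = nR ln(V₂/V₁) = 0.437 × 8.314 × ln(6.26/17) = -3.63 J/K.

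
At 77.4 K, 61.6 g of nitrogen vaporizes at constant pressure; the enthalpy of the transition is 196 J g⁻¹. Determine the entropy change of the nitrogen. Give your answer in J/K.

ΔS = 156 J/K

Heat absorbed by the substance: Q = mL = 61.6 × 196 = 12073.6 J.
At constant T, ΔS = Q_rev/T = 12073.6 / 77.4 = 156 J/K.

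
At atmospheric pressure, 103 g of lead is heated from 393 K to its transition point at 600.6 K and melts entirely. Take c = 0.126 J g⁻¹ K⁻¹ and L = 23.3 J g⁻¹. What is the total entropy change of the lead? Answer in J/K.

Warming step: ΔS₁ = m c ln(T_tr/T_i) = 103 × 0.126 × ln(600.6/393) = 5.504 J/K.
Phase change: ΔS₂ = +mL/T_tr = 103 × 23.3 / 600.6 = 3.996 J/K.
ΔS_total = (5.504) + (3.996) = 9.5 J/K.

ΔS = 9.5 J/K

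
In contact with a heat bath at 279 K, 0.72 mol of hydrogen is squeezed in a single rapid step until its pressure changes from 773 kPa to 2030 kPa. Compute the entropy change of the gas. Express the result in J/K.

ΔS_gas = -5.78 J/K

Entropy is a state function, so ΔS_gas depends only on the end states.
For an isothermal ideal gas ΔS_gas = nR ln(P₁/P₂) = 0.72 × 8.314 × ln(773/2030) = -5.78 J/K.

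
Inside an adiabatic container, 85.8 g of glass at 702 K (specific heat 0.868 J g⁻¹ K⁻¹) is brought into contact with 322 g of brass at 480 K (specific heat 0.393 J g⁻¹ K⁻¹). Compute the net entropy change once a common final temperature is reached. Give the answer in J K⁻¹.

ΔS_total = 3.48 J/K

Energy balance: T_f = (m₁c₁T₁ + m₂c₂T₂)/(m₁c₁ + m₂c₂) = 562.25 K.
ΔS₁ = m₁c₁ ln(T_f/T₁) = 74.4744 × ln(562.25/702) = -16.53 J/K.
ΔS₂ = m₂c₂ ln(T_f/T₂) = 126.546 × ln(562.25/480) = 20.01 J/K.
ΔS_total = -16.53 + 20.01 = 3.48 J/K.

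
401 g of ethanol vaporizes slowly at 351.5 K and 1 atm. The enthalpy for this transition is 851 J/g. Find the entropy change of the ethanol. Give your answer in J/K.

Heat absorbed by the substance: Q = mL = 401 × 851 = 341251 J.
At constant T, ΔS = Q_rev/T = 341251 / 351.5 = 971 J/K.

ΔS = 971 J/K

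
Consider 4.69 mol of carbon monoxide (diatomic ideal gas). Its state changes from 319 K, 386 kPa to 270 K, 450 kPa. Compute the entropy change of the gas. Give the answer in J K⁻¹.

ΔS = -28.7 J/K

ΔS = nC_p ln(T₂/T₁) − nR ln(P₂/P₁), with C_p = 7R/2 = 29.1 J mol⁻¹ K⁻¹ for a diatomic ideal gas.
ΔS = 4.69 × [29.1 × ln(270/319) − 8.314 × ln(450/386)] = -28.7 J/K.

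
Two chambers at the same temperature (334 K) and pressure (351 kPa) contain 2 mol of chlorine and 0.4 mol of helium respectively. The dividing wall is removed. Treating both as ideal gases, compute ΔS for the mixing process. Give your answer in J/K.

Mole fractions: x_A = 2/2.4 = 0.833, x_B = 0.167.
ΔS_mix = −R(n_A ln x_A + n_B ln x_B) = −8.314 × (2 ln 0.833 + 0.4 ln 0.167) = 8.99 J/K.

ΔS_mix = 8.99 J/K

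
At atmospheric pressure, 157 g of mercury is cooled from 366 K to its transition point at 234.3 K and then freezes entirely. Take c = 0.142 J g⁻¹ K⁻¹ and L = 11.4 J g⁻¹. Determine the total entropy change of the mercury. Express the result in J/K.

ΔS = -17.6 J/K

Cooling step: ΔS₁ = m c ln(T_tr/T_i) = 157 × 0.142 × ln(234.3/366) = -9.944 J/K.
Phase change: ΔS₂ = −mL/T_tr = −157 × 11.4 / 234.3 = -7.639 J/K.
ΔS_total = (-9.944) + (-7.639) = -17.6 J/K.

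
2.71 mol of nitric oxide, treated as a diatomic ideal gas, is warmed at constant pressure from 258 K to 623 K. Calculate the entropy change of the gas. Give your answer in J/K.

At constant pressure, ΔS = nC_p ln(T₂/T₁) with C_p = 7R/2 = 29.1 J mol⁻¹ K⁻¹.
ΔS = 2.71 × 29.1 × ln(623/258) = 69.5 J/K.

ΔS = 69.5 J/K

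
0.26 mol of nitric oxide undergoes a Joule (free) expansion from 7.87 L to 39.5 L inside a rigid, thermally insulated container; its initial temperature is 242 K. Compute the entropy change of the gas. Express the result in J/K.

No heat is exchanged and no work is done, so the ideal-gas temperature stays constant.
Entropy is a state function; using a reversible isothermal path, ΔS_gas = nR ln(V₂/V₁) = 0.26 × 8.314 × ln(39.5/7.87) = 3.49 J/K.

ΔS_gas = 3.49 J/K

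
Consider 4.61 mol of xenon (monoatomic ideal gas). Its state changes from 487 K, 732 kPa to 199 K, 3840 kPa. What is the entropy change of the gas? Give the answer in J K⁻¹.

ΔS = -149 J/K

ΔS = nC_p ln(T₂/T₁) − nR ln(P₂/P₁), with C_p = 5R/2 = 20.79 J mol⁻¹ K⁻¹ for a monoatomic ideal gas.
ΔS = 4.61 × [20.79 × ln(199/487) − 8.314 × ln(3840/732)] = -149 J/K.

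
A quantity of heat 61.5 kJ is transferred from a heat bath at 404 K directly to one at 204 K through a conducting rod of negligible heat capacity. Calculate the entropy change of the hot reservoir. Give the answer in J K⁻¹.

ΔS_hot = -152 J/K

The hot reservoir loses heat Q, so ΔS_hot = −Q/T_H = −61500/404 = -152 J/K.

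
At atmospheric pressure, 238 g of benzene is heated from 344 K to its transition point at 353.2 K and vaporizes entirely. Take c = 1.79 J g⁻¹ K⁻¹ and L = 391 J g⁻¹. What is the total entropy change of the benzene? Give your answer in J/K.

ΔS = 275 J/K

Warming step: ΔS₁ = m c ln(T_tr/T_i) = 238 × 1.79 × ln(353.2/344) = 11.24 J/K.
Phase change: ΔS₂ = +mL/T_tr = 238 × 391 / 353.2 = 263.5 J/K.
ΔS_total = (11.24) + (263.5) = 275 J/K.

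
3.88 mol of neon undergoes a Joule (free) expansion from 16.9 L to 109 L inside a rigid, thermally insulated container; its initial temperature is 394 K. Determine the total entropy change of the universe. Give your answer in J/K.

No heat is exchanged and no work is done, so the ideal-gas temperature stays constant.
Entropy is a state function; using a reversible isothermal path, ΔS_gas = nR ln(V₂/V₁) = 3.88 × 8.314 × ln(109/16.9) = 60.1 J/K.
The insulated surroundings exchange no heat, so ΔS_surr = 0 and ΔS_universe = ΔS_gas.

ΔS_universe = 60.1 J/K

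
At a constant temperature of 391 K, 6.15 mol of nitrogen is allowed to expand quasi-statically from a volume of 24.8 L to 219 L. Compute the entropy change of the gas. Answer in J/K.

ΔS_gas = 111 J/K

For an isothermal ideal gas ΔS_gas = nR ln(V₂/V₁) = 6.15 × 8.314 × ln(219/24.8) = 111 J/K.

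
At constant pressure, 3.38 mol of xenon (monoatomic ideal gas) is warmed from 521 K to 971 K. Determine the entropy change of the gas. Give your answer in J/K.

ΔS = 43.7 J/K

At constant pressure, ΔS = nC_p ln(T₂/T₁) with C_p = 5R/2 = 20.79 J mol⁻¹ K⁻¹.
ΔS = 3.38 × 20.79 × ln(971/521) = 43.7 J/K.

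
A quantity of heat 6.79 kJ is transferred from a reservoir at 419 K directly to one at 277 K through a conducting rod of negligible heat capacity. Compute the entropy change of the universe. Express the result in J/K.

ΔS_total = 8.31 J/K

ΔS_hot = −Q/T_H = −6790/419 = -16.205 J/K and ΔS_cold = +Q/T_C = 6790/277 = 24.513 J/K.
ΔS_total = -16.205 + 24.513 = 8.31 J/K, positive as the second law requires.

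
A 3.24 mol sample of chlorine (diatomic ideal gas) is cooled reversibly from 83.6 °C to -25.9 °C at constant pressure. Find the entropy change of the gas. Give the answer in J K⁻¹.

In kelvin: T₁ = 356.75 K, T₂ = 247.25 K. At constant pressure, ΔS = nC_p ln(T₂/T₁) with C_p = 7R/2 = 29.1 J mol⁻¹ K⁻¹.
ΔS = 3.24 × 29.1 × ln(247.25/356.75) = -34.6 J/K.

ΔS = -34.6 J/K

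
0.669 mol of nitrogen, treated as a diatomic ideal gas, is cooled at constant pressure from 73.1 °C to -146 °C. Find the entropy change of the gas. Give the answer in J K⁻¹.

ΔS = -19.5 J/K

In kelvin: T₁ = 346.25 K, T₂ = 127.15 K. At constant pressure, ΔS = nC_p ln(T₂/T₁) with C_p = 7R/2 = 29.1 J mol⁻¹ K⁻¹.
ΔS = 0.669 × 29.1 × ln(127.15/346.25) = -19.5 J/K.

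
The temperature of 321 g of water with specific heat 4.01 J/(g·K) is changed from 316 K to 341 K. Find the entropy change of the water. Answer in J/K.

ΔS = ∫dQ_rev/T = m c ln(T₂/T₁) = 321 × 4.01 × ln(341/316) = 98 J/K.

ΔS = 98 J/K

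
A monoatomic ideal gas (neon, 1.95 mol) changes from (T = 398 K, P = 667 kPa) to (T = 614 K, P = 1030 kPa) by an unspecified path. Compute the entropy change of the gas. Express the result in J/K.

ΔS = 10.5 J/K

ΔS = nC_p ln(T₂/T₁) − nR ln(P₂/P₁), with C_p = 5R/2 = 20.79 J mol⁻¹ K⁻¹ for a monoatomic ideal gas.
ΔS = 1.95 × [20.79 × ln(614/398) − 8.314 × ln(1030/667)] = 10.5 J/K.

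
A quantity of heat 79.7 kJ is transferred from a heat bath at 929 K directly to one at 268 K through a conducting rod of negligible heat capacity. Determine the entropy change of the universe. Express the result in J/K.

ΔS_total = 212 J/K

ΔS_hot = −Q/T_H = −79700/929 = -85.79 J/K and ΔS_cold = +Q/T_C = 79700/268 = 297.4 J/K.
ΔS_total = -85.79 + 297.4 = 212 J/K, positive as the second law requires.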